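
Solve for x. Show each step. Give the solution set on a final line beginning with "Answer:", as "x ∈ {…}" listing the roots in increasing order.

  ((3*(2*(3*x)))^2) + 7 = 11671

Step 1. [((3*(2*(3*x)))^2) + 7 = 11671] the outer +7 inverts by subtracting 7. So sub: (3*(2*(3*x)))^2 = 11664.
Step 2. [(3*(2*(3*x)))^2 = 11664] LHS squared, RHS 11664 ≥ 0: apply √ (±). So sqrt: 3*(2*(3*x)) = 108 or -108.
Step 3. [3*(2*(3*x)) = 108 or -108] divide by the outer 3, so div: 2*(3*x) = 36 or -36.
Step 4. [2*(3*x) = 36 or -36] 2 out front; divide by 2, so div: 3*x = 18 or -18.
Step 5. [3*x = 18 or -18] divide by the outer 3, so div: x = 6 or -6.

Answer: x ∈ {-6, 6}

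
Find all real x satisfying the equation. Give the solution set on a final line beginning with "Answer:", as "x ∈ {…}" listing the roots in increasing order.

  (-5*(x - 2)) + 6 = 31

Step 1. [(-5*(x - 2)) + 6 = 31] +6 is outermost — subtract 6 both sides. So sub: -5*(x - 2) = 25.
Step 2. [-5*(x - 2) = 25] LHS = -5·(…); ÷-5 both sides. So div: x - 2 = -5.
Step 3. [x - 2 = -5] -2 is outermost — add 2 both sides ⇒ sub: x = -3.

Answer: x ∈ {-3}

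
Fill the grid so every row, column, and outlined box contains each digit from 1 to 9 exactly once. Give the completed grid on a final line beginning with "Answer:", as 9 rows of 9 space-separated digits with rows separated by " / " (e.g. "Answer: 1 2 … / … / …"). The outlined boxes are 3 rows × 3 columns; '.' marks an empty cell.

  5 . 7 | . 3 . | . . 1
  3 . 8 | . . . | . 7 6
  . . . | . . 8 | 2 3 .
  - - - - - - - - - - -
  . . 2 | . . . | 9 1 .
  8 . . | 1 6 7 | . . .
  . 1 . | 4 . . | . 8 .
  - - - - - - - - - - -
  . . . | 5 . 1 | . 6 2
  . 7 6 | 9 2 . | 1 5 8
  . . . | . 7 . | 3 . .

Step 1. [r8c1∈{4}] only 4 remains possible at r8c1, so r8c1=4.
Step 2. [r7c1∈{9}] only 9 remains possible at r7c1, so r7c1=9.
Step 3. [r6c6∈{2,3,5,9}] across row 6, 2 lands solely at r6c6. So r6c6=2.
Step 4. [r6c5∈{5,9}] box 5 places 9 nowhere but r6c5. So r6c5=9.
Step 5. [r4c4∈{3,8}] across col 4, 3 lands solely at r4c4 ⇒ r4c4=3.
Step 6. [r4c6∈{5}] r4c6's peers cover all but 5, so r4c6=5.
Step 7. [r7c3∈{3}] nothing but 3 survives at r7c3. So r7c3=3.
Step 8. [r6c3∈{5}] r6c3 is down to just 5 ⇒ r6c3=5.
Step 9. [r9c4∈{6,8}] in col 4, 8 fits only at r9c4 ⇒ r9c4=8.
Step 10. [r7c5∈{4}] r7c5 has the single candidate 4 ⇒ r7c5=4.
Step 11. [r5c2∈{3,4,9}] col 2 places 3 nowhere but r5c2 ⇒ r5c2=3.
Step 12. [r2c5∈{1,5}] r2c5 is the only open cell in row 2 admitting 1 ⇒ r2c5=1.
Step 13. [r2c7∈{4,5}] across row 2, 5 lands solely at r2c7. So r2c7=5.
Step 14. [r5c7∈{4}] r5c7's peers cover all but 4. So r5c7=4.
Step 15. [r3c3∈{1,4,9}] col 3 places 4 nowhere but r3c3. So r3c3=4.
Step 16. [r1c8∈{4,9}] across box 3, 4 lands solely at r1c8, so r1c8=4.
Step 17. [r4c9∈{7}] r4c9 has the single candidate 7 ⇒ r4c9=7.
Step 18. [r4c1∈{6}] nothing but 6 survives at r4c1, so r4c1=6.
Step 19. [r9c1∈{1,2}] across col 1, 2 lands solely at r9c1. So r9c1=2.
Step 20. [r2c4∈{2}] only 2 remains possible at r2c4. So r2c4=2.
Step 21. [r2c2∈{9}] r2c2 is down to just 9. So r2c2=9.
Step 22. [r1c4∈{6}] r1c4's peers cover all but 6. So r1c4=6.
Step 23. [r9c9∈{4,9}] row 9 places 4 nowhere but r9c9 ⇒ r9c9=4.
Step 24. [r4c2∈{4}] only 4 remains possible at r4c2 ⇒ r4c2=4.
Step 25. [r3c2∈{6}] nothing but 6 survives at r3c2. So r3c2=6.
Step 26. [r1c7∈{8}] nothing but 8 survives at r1c7, so r1c7=8.
Step 27. [r9c6∈{6}] nothing but 6 survives at r9c6 ⇒ r9c6=6.
Step 28. [r6c7∈{6}] r6c7 is down to just 6, so r6c7=6.
Step 29. [r3c1∈{1}] r3c1 is down to just 1, so r3c1=1.
Step 30. [r1c2∈{2}] r1c2 has the single candidate 2. So r1c2=2.
Step 31. [r5c8∈{2}] r5c8 is down to just 2 ⇒ r5c8=2.
Step 32. [r3c9∈{9}] only 9 remains possible at r3c9. So r3c9=9.
Step 33. [r4c5∈{8}] r4c5 has the single candidate 8, so r4c5=8.
Step 34. [r6c9∈{3}] r6c9 has the single candidate 3, so r6c9=3.
Step 35. [r5c3∈{9}] r5c3 is down to just 9 ⇒ r5c3=9.
Step 36. [r7c7∈{7}] only 7 remains possible at r7c7, so r7c7=7.
Step 37. [r2c6∈{4}] r2c6 has the single candidate 4. So r2c6=4.
Step 38. [r3c4∈{7}] r3c4 is down to just 7 ⇒ r3c4=7.
Step 39. [r8c6∈{3}] r8c6 is down to just 3, so r8c6=3.
Step 40. [r7c2∈{8}] r7c2's peers cover all but 8 ⇒ r7c2=8.
Step 41. [r3c5∈{5}] nothing but 5 survives at r3c5. So r3c5=5.
Step 42. [r9c3∈{1}] r9c3's peers cover all but 1 ⇒ r9c3=1.
Step 43. [r6c1∈{7}] only 7 remains possible at r6c1. So r6c1=7.
Step 44. [r1c6∈{9}] only 9 remains possible at r1c6. So r1c6=9.
Step 45. [r9c2∈{5}] r9c2's peers cover all but 5. So r9c2=5.
Step 46. [r9c8∈{9}] r9c8 has the single candidate 9 ⇒ r9c8=9.
Step 47. [r5c9∈{5}] r5c9 has the single candidate 5, so r5c9=5.

Answer: 5 2 7 6 3 9 8 4 1 / 3 9 8 2 1 4 5 7 6 / 1 6 4 7 5 8 2 3 9 / 6 4 2 3 8 5 9 1 7 / 8 3 9 1 6 7 4 2 5 / 7 1 5 4 9 2 6 8 3 / 9 8 3 5 4 1 7 6 2 / 4 7 6 9 2 3 1 5 8 / 2 5 1 8 7 6 3 9 4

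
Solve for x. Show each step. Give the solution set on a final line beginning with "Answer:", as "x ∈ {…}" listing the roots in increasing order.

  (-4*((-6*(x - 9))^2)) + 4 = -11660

Step 1. [(-4*((-6*(x - 9))^2)) + 4 = -11660] 4 comes off first (subtract 4). So sub: -4*((-6*(x - 9))^2) = -11664.
Step 2. [-4*((-6*(x - 9))^2) = -11664] -4·(inner) — divide through by -4 ⇒ div: (-6*(x - 9))^2 = 2916.
Step 3. [(-6*(x - 9))^2 = 2916] LHS squared, RHS 2916 ≥ 0: apply √ (±), so sqrt: -6*(x - 9) = 54 or -54.
Step 4. [-6*(x - 9) = 54 or -54] LHS = -6·(…); ÷-6 both sides. So div: x - 9 = -9 or 9.
Step 5. [x - 9 = -9 or 9] -9 is outermost — add 9 both sides. So sub: x = 0 or 18.

Answer: x ∈ {0, 18}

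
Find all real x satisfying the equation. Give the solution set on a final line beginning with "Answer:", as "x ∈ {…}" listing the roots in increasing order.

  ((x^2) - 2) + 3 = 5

Step 1. [((x^2) - 2) + 3 = 5] 3 comes off first (subtract 3). So sub: (x^2) - 2 = 2.
Step 2. [(x^2) - 2 = 2] 2 comes off first (add 2) ⇒ sub: x^2 = 4.
Step 3. [x^2 = 4] √ both sides: 4 ≥ 0 gives two branches ⇒ sqrt: x = 2 or -2.

Answer: x ∈ {-2, 2}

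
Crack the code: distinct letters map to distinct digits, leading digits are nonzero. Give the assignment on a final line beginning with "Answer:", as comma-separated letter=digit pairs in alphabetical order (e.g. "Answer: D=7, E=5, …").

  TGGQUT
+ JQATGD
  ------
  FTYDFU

Step 1. [col 1: T + D ≡ U (mod 10)] T=1 is one option consistent with column 1 (T + D ≡ U (mod 10), carry-in 0) — take it. So T=1.
Step 2. [col 1: T + D ≡ U (mod 10)] column 1 (T + D ≡ U (mod 10), carry-in 0) doesn't pin D yet; pick D=7 and continue, so D=7.
Step 3. [col 1: T + D ≡ U (mod 10)] in column 1 we have T+D≡U with carry-in 0; given T=1, D=7 and digits 1,7 already taken and all letters distinct, that pins U to 8. So U=8.
Step 4. [col 2: U + G ≡ F (mod 10)] no forcing yet in column 2 (carry-in 0); F=4 is free and consistent — try it. So F=4.
Step 5. [col 2: U + G ≡ F (mod 10)] in column 2 we have U+G≡F with carry-in 0; given U=8, F=4 and digits 1,4,7,8 already taken and all letters distinct, that pins G to 6. So G=6.
Step 6. [col 3: Q + T ≡ D (mod 10)] from column 3 (T=1, D=7, carry-in 1, digits 1,4,6,7,8 already taken and all letters distinct): Q must equal 5, so Q=5.
Step 7. [col 4: G + A ≡ Y (mod 10)] column 4: given G=6, carry-in 0, and digits 1,4,5,6,7,8 already taken and all letters distinct, G+A≡Y (mod 10) forces Y=9, so Y=9.
Step 8. [col 4: G + A ≡ Y (mod 10)] column 4: given G=6, Y=9, carry-in 0, and digits 1,4,5,6,7,8,9 already taken and all letters distinct, G+A≡Y (mod 10) forces A=3. So A=3.
Step 9. [col 6: T + J ≡ F (mod 10)] column 6: given T=1, F=4, carry-in 1, and digits 1,3,4,5,6,7,8,9 already taken and all letters distinct, T+J≡F (mod 10) forces J=2 ⇒ J=2.

Answer: A=3, D=7, F=4, G=6, J=2, Q=5, T=1, U=8, Y=9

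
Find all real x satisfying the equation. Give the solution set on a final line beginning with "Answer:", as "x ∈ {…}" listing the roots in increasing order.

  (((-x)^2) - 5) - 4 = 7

Step 1. [(((-x)^2) - 5) - 4 = 7] add 4: x sits inside (… - 4). So sub: ((-x)^2) - 5 = 11.
Step 2. [((-x)^2) - 5 = 11] -5 is outermost — add 5 both sides. So sub: (-x)^2 = 16.
Step 3. [(-x)^2 = 16] √ both sides: 16 ≥ 0 gives two branches, so sqrt: -x = 4 or -4.
Step 4. [-x = 4 or -4] LHS negated; negate both sides. So neg: x = -4 or 4.

Answer: x ∈ {-4, 4}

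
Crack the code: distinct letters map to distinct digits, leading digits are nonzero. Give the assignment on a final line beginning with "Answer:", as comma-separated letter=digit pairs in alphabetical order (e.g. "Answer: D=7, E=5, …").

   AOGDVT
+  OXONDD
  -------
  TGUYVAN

Step 1. [col 1: T + D ≡ N (mod 10)] no forcing yet in column 1 (carry-in 0); N=7 is free and consistent — try it, so N=7.
Step 2. [col 1: T + D ≡ N (mod 10)] column 1 (T + D ≡ N (mod 10), carry-in 0) doesn't pin T yet; pick T=1 and continue, so T=1.
Step 3. [col 1: T + D ≡ N (mod 10)] from column 1 (T=1, N=7, carry-in 0, digits 1,7 already taken and all letters distinct): D must equal 6. So D=6.
Step 4. [col 2: V + D ≡ A (mod 10)] no forcing yet in column 2 (carry-in 0); A=9 is free and consistent — try it. So A=9.
Step 5. [col 2: V + D ≡ A (mod 10)] from column 2 (D=6, A=9, carry-in 0, digits 1,6,7,9 already taken and all letters distinct): V must equal 3 ⇒ V=3.
Step 6. [col 4: G + O ≡ Y (mod 10)] several values work for Y in column 4 (G + O ≡ Y (mod 10), carry-in 1); try Y=0. So Y=0.
Step 7. [col 4: G + O ≡ Y (mod 10)] column 4 (G + O ≡ Y (mod 10), carry-in 1) doesn't pin O yet; pick O=5 and continue ⇒ O=5.
Step 8. [col 4: G + O ≡ Y (mod 10)] column 4 reads G+O+carry(1)=Y with O=5, Y=0; with digits 0,1,3,5,6,7,9 already taken and all letters distinct, the only value for G is 4, so G=4.
Step 9. [col 5: O + X ≡ U (mod 10)] in column 5 we have O+X≡U with carry-in 1; given O=5 and digits 0,1,3,4,5,6,7,9 already taken and all letters distinct, that pins X to 2. So X=2.
Step 10. [col 5: O + X ≡ U (mod 10)] in column 5 we have O+X≡U with carry-in 1; given O=5, X=2 and digits 0,1,2,3,4,5,6,7,9 already taken and all letters distinct, that pins U to 8, so U=8.

Answer: A=9, D=6, G=4, N=7, O=5, T=1, U=8, V=3, X=2, Y=0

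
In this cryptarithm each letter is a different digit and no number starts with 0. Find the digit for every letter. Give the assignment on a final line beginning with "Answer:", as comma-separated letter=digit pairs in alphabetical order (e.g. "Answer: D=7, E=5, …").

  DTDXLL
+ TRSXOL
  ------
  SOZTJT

Step 1. [col 1: L + L ≡ T (mod 10)] L=2 is one option consistent with column 1 (L + L ≡ T (mod 10), carry-in 0) — take it, so L=2.
Step 2. [col 1: L + L ≡ T (mod 10)] from column 1 (L=2, carry-in 0, digits 2 already taken and all letters distinct): T must equal 4 ⇒ T=4.
Step 3. [col 2: L + O ≡ J (mod 10)] O=3 is one option consistent with column 2 (L + O ≡ J (mod 10), carry-in 0) — take it, so O=3.
Step 4. [col 2: L + O ≡ J (mod 10)] column 2 reads L+O+carry(0)=J with L=2, O=3; with digits 2,3,4 already taken and all letters distinct, the only value for J is 5, so J=5.
Step 5. [col 3: X + X ≡ T (mod 10)] from column 3 (T=4, carry-in 0, digits 2,3,4,5 already taken and all letters distinct): X must equal 7 ⇒ X=7.
Step 6. [col 4: D + S ≡ Z (mod 10)] column 4 (D + S ≡ Z (mod 10), carry-in 1) doesn't pin Z yet; pick Z=8 and continue, so Z=8.
Step 7. [col 4: D + S ≡ Z (mod 10)] D=1 is one option consistent with column 4 (D + S ≡ Z (mod 10), carry-in 1) — take it. So D=1.
Step 8. [col 4: D + S ≡ Z (mod 10)] column 4: given D=1, Z=8, carry-in 1, and digits 1,2,3,4,5,7,8 already taken and all letters distinct, D+S≡Z (mod 10) forces S=6. So S=6.
Step 9. [col 5: T + R ≡ O (mod 10)] in column 5 we have T+R≡O with carry-in 0; given T=4, O=3 and digits 1,2,3,4,5,6,7,8 already taken and all letters distinct, that pins R to 9. So R=9.

Answer: D=1, J=5, L=2, O=3, R=9, S=6, T=4, X=7, Z=8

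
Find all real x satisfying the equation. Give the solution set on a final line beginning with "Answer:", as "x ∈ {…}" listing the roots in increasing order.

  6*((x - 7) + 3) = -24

Step 1. [6*((x - 7) + 3) = -24] leading coefficient 6: divide by 6 ⇒ div: (x - 7) + 3 = -4.
Step 2. [(x - 7) + 3 = -4] subtract 3: x sits inside (… + 3) ⇒ sub: x - 7 = -7.
Step 3. [x - 7 = -7] add 7: x sits inside (… - 7). So sub: x = 0.

Answer: x ∈ {0}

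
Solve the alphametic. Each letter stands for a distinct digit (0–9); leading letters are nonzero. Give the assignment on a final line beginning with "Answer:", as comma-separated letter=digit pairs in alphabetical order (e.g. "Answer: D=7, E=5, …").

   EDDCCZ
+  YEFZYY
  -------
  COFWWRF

Step 1. [col 1: Z + Y ≡ F (mod 10)] no forcing yet in column 1 (carry-in 0); F=2 is free and consistent — try it, so F=2.
Step 2. [col 1: Z + Y ≡ F (mod 10)] column 1 (Z + Y ≡ F (mod 10), carry-in 0) doesn't pin Z yet; pick Z=8 and continue, so Z=8.
Step 3. [C] C is the leading digit of a 7-digit sum of two 6-digit numbers; the final carry is exactly 1. So C=1.
Step 4. [col 1: Z + Y ≡ F (mod 10)] column 1: given Z=8, F=2, carry-in 0, and digits 1,2,8 already taken and all letters distinct, Z+Y≡F (mod 10) forces Y=4 ⇒ Y=4.
Step 5. [col 2: C + Y ≡ R (mod 10)] in column 2 we have C+Y≡R with carry-in 1; given C=1, Y=4 and digits 1,2,4,8 already taken and all letters distinct, that pins R to 6. So R=6.
Step 6. [col 3: C + Z ≡ W (mod 10)] column 3 reads C+Z+carry(0)=W with C=1, Z=8; with digits 1,2,4,6,8 already taken and all letters distinct, the only value for W is 9 ⇒ W=9.
Step 7. [col 4: D + F ≡ W (mod 10)] in column 4 we have D+F≡W with carry-in 0; given F=2, W=9 and digits 1,2,4,6,8,9 already taken and all letters distinct, that pins D to 7 ⇒ D=7.
Step 8. [col 5: D + E ≡ F (mod 10)] column 5: given D=7, F=2, carry-in 0, and digits 1,2,4,6,7,8,9 already taken and all letters distinct, D+E≡F (mod 10) forces E=5, so E=5.
Step 9. [col 6: E + Y ≡ O (mod 10)] column 6: given E=5, Y=4, carry-in 1, and digits 1,2,4,5,6,7,8,9 already taken and all letters distinct, E+Y≡O (mod 10) forces O=0. So O=0.

Answer: C=1, D=7, E=5, F=2, O=0, R=6, W=9, Y=4, Z=8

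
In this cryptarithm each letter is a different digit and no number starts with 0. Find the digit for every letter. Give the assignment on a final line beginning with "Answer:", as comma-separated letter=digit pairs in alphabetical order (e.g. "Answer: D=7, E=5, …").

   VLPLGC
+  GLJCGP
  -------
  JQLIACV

Step 1. [col 1: C + P ≡ V (mod 10)] several values work for C in column 1 (C + P ≡ V (mod 10), carry-in 0); try C=2 ⇒ C=2.
Step 2. [J] the sum has 7 digits but both addends have 6; that extra leading digit J is the final carry, namely 1. So J=1.
Step 3. [col 1: C + P ≡ V (mod 10)] P=7 is one option consistent with column 1 (C + P ≡ V (mod 10), carry-in 0) — take it ⇒ P=7.
Step 4. [col 1: C + P ≡ V (mod 10)] from column 1 (C=2, P=7, carry-in 0, digits 1,2,7 already taken and all letters distinct): V must equal 9 ⇒ V=9.
Step 5. [col 2: G + G ≡ C (mod 10)] column 2 reads G+G+carry(0)=C with C=2; with digits 1,2,7,9 already taken and all letters distinct, the only value for G is 6, so G=6.
Step 6. [col 3: L + C ≡ A (mod 10)] several values work for A in column 3 (L + C ≡ A (mod 10), carry-in 1); try A=3 ⇒ A=3.
Step 7. [col 3: L + C ≡ A (mod 10)] column 3: given C=2, A=3, carry-in 1, and digits 1,2,3,6,7,9 already taken and all letters distinct, L+C≡A (mod 10) forces L=0 ⇒ L=0.
Step 8. [col 4: P + J ≡ I (mod 10)] column 4 reads P+J+carry(0)=I with P=7, J=1; with digits 0,1,2,3,6,7,9 already taken and all letters distinct, the only value for I is 8 ⇒ I=8.
Step 9. [col 6: V + G ≡ Q (mod 10)] in column 6 we have V+G≡Q with carry-in 0; given V=9, G=6 and digits 0,1,2,3,6,7,8,9 already taken and all letters distinct, that pins Q to 5. So Q=5.

Answer: A=3, C=2, G=6, I=8, J=1, L=0, P=7, Q=5, V=9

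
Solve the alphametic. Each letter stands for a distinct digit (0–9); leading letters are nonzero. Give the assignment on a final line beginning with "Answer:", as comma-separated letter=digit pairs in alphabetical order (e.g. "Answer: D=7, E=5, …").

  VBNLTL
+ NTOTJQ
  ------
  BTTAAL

Step 1. [col 1: L + Q ≡ L (mod 10)] in column 1 we have L+Q≡L with carry-in 0; given nothing yet and all letters distinct, none taken yet, that pins Q to 0, so Q=0.
Step 2. [col 1: L + Q ≡ L (mod 10)] several values work for L in column 1 (L + Q ≡ L (mod 10), carry-in 0); try L=6 ⇒ L=6.
Step 3. [col 2: T + J ≡ A (mod 10)] no forcing yet in column 2 (carry-in 0); T=4 is free and consistent — try it. So T=4.
Step 4. [col 2: T + J ≡ A (mod 10)] several values work for A in column 2 (T + J ≡ A (mod 10), carry-in 0); try A=1 ⇒ A=1.
Step 5. [col 2: T + J ≡ A (mod 10)] from column 2 (T=4, A=1, carry-in 0, digits 0,1,4,6 already taken and all letters distinct): J must equal 7 ⇒ J=7.
Step 6. [col 4: N + O ≡ T (mod 10)] O=8 is one option consistent with column 4 (N + O ≡ T (mod 10), carry-in 1) — take it, so O=8.
Step 7. [col 4: N + O ≡ T (mod 10)] column 4 reads N+O+carry(1)=T with O=8, T=4; with digits 0,1,4,6,7,8 already taken and all letters distinct, the only value for N is 5, so N=5.
Step 8. [col 5: B + T ≡ T (mod 10)] column 5: given T=4, carry-in 1, and digits 0,1,4,5,6,7,8 already taken and all letters distinct, B+T≡T (mod 10) forces B=9. So B=9.
Step 9. [col 6: V + N ≡ B (mod 10)] column 6 reads V+N+carry(1)=B with N=5, B=9; with digits 0,1,4,5,6,7,8,9 already taken and all letters distinct, the only value for V is 3, so V=3.

Answer: A=1, B=9, J=7, L=6, N=5, O=8, Q=0, T=4, V=3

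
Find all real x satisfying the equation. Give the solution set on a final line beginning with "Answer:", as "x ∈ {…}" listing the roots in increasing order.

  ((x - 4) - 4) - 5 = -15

Step 1. [((x - 4) - 4) - 5 = -15] add 5: x sits inside (… - 5). So sub: (x - 4) - 4 = -10.
Step 2. [(x - 4) - 4 = -10] peel the -4: add 4 from each side, so sub: x - 4 = -6.
Step 3. [x - 4 = -6] -4 is outermost — add 4 both sides. So sub: x = -2.

Answer: x ∈ {-2}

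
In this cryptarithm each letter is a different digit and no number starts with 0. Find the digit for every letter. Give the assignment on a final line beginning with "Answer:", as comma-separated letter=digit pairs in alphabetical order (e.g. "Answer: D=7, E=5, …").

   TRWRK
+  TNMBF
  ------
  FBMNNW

Step 1. [col 1: K + F ≡ W (mod 10)] column 1 (K + F ≡ W (mod 10), carry-in 0) doesn't pin F yet; pick F=1 and continue, so F=1.
Step 2. [col 1: K + F ≡ W (mod 10)] W=6 is one option consistent with column 1 (K + F ≡ W (mod 10), carry-in 0) — take it. So W=6.
Step 3. [col 1: K + F ≡ W (mod 10)] in column 1 we have K+F≡W with carry-in 0; given F=1, W=6 and digits 1,6 already taken and all letters distinct, that pins K to 5 ⇒ K=5.
Step 4. [col 2: R + B ≡ N (mod 10)] column 2 (R + B ≡ N (mod 10), carry-in 0) doesn't pin R yet; pick R=2 and continue, so R=2.
Step 5. [col 2: R + B ≡ N (mod 10)] several values work for B in column 2 (R + B ≡ N (mod 10), carry-in 0); try B=8. So B=8.
Step 6. [col 2: R + B ≡ N (mod 10)] column 2: given R=2, B=8, carry-in 0, and digits 1,2,5,6,8 already taken and all letters distinct, R+B≡N (mod 10) forces N=0 ⇒ N=0.
Step 7. [col 3: W + M ≡ N (mod 10)] column 3: given W=6, N=0, carry-in 1, and digits 0,1,2,5,6,8 already taken and all letters distinct, W+M≡N (mod 10) forces M=3, so M=3.
Step 8. [col 5: T + T ≡ B (mod 10)] column 5 (T + T ≡ B (mod 10), carry-in 0) doesn't pin T yet; pick T=9 and continue ⇒ T=9.

Answer: B=8, F=1, K=5, M=3, N=0, R=2, T=9, W=6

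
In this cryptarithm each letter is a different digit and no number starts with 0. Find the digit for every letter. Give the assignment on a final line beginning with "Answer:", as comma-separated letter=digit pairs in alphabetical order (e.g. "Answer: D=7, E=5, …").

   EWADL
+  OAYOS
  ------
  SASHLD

Step 1. [col 1: L + S ≡ D (mod 10)] several values work for L in column 1 (L + S ≡ D (mod 10), carry-in 0); try L=9. So L=9.
Step 2. [col 1: L + S ≡ D (mod 10)] several values work for S in column 1 (L + S ≡ D (mod 10), carry-in 0); try S=1. So S=1.
Step 3. [col 1: L + S ≡ D (mod 10)] in column 1 we have L+S≡D with carry-in 0; given L=9, S=1 and digits 1,9 already taken and all letters distinct, that pins D to 0. So D=0.
Step 4. [col 2: D + O ≡ L (mod 10)] in column 2 we have D+O≡L with carry-in 1; given D=0, L=9 and digits 0,1,9 already taken and all letters distinct, that pins O to 8, so O=8.
Step 5. [col 3: A + Y ≡ H (mod 10)] no forcing yet in column 3 (carry-in 0); Y=2 is free and consistent — try it ⇒ Y=2.
Step 6. [col 3: A + Y ≡ H (mod 10)] column 3 (A + Y ≡ H (mod 10), carry-in 0) doesn't pin H yet; pick H=6 and continue, so H=6.
Step 7. [col 3: A + Y ≡ H (mod 10)] from column 3 (Y=2, H=6, carry-in 0, digits 0,1,2,6,8,9 already taken and all letters distinct): A must equal 4, so A=4.
Step 8. [col 4: W + A ≡ S (mod 10)] column 4: given A=4, S=1, carry-in 0, and digits 0,1,2,4,6,8,9 already taken and all letters distinct, W+A≡S (mod 10) forces W=7, so W=7.
Step 9. [col 5: E + O ≡ A (mod 10)] column 5: given O=8, A=4, carry-in 1, and digits 0,1,2,4,6,7,8,9 already taken and all letters distinct, E+O≡A (mod 10) forces E=5, so E=5.

Answer: A=4, D=0, E=5, H=6, L=9, O=8, S=1, W=7, Y=2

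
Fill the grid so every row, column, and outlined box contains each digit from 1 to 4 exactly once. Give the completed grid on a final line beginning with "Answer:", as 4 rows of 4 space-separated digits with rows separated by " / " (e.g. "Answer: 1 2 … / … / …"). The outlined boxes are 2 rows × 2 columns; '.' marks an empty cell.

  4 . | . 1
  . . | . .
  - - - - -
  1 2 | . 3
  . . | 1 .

Step 1. [r1c2∈{3}] only 3 remains possible at r1c2. So r1c2=3.
Step 2. [r2c1∈{2}] nothing but 2 survives at r2c1, so r2c1=2.
Step 3. [r3c3∈{4}] only 4 remains possible at r3c3. So r3c3=4.
Step 4. [r1c3∈{2}] only 2 remains possible at r1c3. So r1c3=2.
Step 5. [r4c4∈{2}] only 2 remains possible at r4c4, so r4c4=2.
Step 6. [r2c4∈{4}] nothing but 4 survives at r2c4 ⇒ r2c4=4.
Step 7. [r4c1∈{3}] r4c1 has the single candidate 3 ⇒ r4c1=3.
Step 8. [r2c2∈{1}] only 1 remains possible at r2c2, so r2c2=1.
Step 9. [r4c2∈{4}] only 4 remains possible at r4c2. So r4c2=4.
Step 10. [r2c3∈{3}] r2c3 is down to just 3. So r2c3=3.

Answer: 4 3 2 1 / 2 1 3 4 / 1 2 4 3 / 3 4 1 2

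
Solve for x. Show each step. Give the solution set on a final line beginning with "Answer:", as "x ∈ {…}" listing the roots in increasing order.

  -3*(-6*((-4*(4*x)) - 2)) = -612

Step 1. [-3*(-6*((-4*(4*x)) - 2)) = -612] divide by the outer -3, so div: -6*((-4*(4*x)) - 2) = 204.
Step 2. [-6*((-4*(4*x)) - 2) = 204] divide by the outer -6. So div: (-4*(4*x)) - 2 = -34.
Step 3. [(-4*(4*x)) - 2 = -34] the outer -2 inverts by adding 2 ⇒ sub: -4*(4*x) = -32.
Step 4. [-4*(4*x) = -32] leading coefficient -4: divide by -4, so div: 4*x = 8.
Step 5. [4*x = 8] leading coefficient 4: divide by 4, so div: x = 2.

Answer: x ∈ {2}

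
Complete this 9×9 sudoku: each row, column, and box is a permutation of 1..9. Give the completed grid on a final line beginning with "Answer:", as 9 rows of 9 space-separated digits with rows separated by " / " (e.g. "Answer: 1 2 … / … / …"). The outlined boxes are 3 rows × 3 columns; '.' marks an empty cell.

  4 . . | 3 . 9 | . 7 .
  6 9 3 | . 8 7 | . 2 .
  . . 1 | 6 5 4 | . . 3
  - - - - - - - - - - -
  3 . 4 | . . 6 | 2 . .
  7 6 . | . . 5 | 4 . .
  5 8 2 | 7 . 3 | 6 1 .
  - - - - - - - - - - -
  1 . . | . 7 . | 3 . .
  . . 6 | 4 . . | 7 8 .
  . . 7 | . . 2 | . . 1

Step 1. [r6c9∈{9}] r6c9's peers cover all but 9 ⇒ r6c9=9.
Step 2. [r5c4∈{1,2,8,9}] col 4 places 2 nowhere but r5c4. So r5c4=2.
Step 3. [r4c4∈{1,8,9}] box 5 places 8 nowhere but r4c4 ⇒ r4c4=8.
Step 4. [r4c5∈{1,9}] r4c5 is the only open cell in row 4 admitting 9, so r4c5=9.
Step 5. [r9c1∈{8,9}] row 9 places 8 nowhere but r9c1 ⇒ r9c1=8.
Step 6. [r3c1∈{2}] r3c1 has the single candidate 2 ⇒ r3c1=2.
Step 7. [r1c2∈{5}] r1c2's peers cover all but 5, so r1c2=5.
Step 8. [r8c9∈{2,5}] r8c9 is the only open cell in row 8 admitting 5, so r8c9=5.
Step 9. [r9c7∈{9}] r9c7's peers cover all but 9, so r9c7=9.
Step 10. [r7c9∈{2,4,6}] 2 has one home in col 9: r7c9, so r7c9=2.
Step 11. [r3c7∈{8}] nothing but 8 survives at r3c7 ⇒ r3c7=8.
Step 12. [r5c5∈{1}] r5c5's peers cover all but 1, so r5c5=1.
Step 13. [r9c5∈{3,6}] col 5 places 6 nowhere but r9c5. So r9c5=6.
Step 14. [r7c3∈{5,9}] across col 3, 5 lands solely at r7c3. So r7c3=5.
Step 15. [r9c8∈{4}] r9c8 is down to just 4. So r9c8=4.
Step 16. [r2c4∈{1}] nothing but 1 survives at r2c4, so r2c4=1.
Step 17. [r8c2∈{2,3}] r8c2 is the only open cell in row 8 admitting 2, so r8c2=2.
Step 18. [r5c8∈{3}] only 3 remains possible at r5c8 ⇒ r5c8=3.
Step 19. [r2c9∈{4}] only 4 remains possible at r2c9. So r2c9=4.
Step 20. [r3c8∈{9}] r3c8's peers cover all but 9. So r3c8=9.
Step 21. [r1c5∈{2}] nothing but 2 survives at r1c5 ⇒ r1c5=2.
Step 22. [r9c2∈{3}] r9c2 is down to just 3 ⇒ r9c2=3.
Step 23. [r4c9∈{7}] nothing but 7 survives at r4c9, so r4c9=7.
Step 24. [r7c4∈{9}] nothing but 9 survives at r7c4, so r7c4=9.
Step 25. [r7c2∈{4}] r7c2 is down to just 4 ⇒ r7c2=4.
Step 26. [r8c1∈{9}] r8c1 has the single candidate 9 ⇒ r8c1=9.
Step 27. [r4c8∈{5}] nothing but 5 survives at r4c8, so r4c8=5.
Step 28. [r8c5∈{3}] r8c5 has the single candidate 3. So r8c5=3.
Step 29. [r2c7∈{5}] nothing but 5 survives at r2c7 ⇒ r2c7=5.
Step 30. [r4c2∈{1}] nothing but 1 survives at r4c2 ⇒ r4c2=1.
Step 31. [r1c7∈{1}] r1c7 has the single candidate 1 ⇒ r1c7=1.
Step 32. [r6c5∈{4}] r6c5's peers cover all but 4 ⇒ r6c5=4.
Step 33. [r1c3∈{8}] nothing but 8 survives at r1c3, so r1c3=8.
Step 34. [r5c9∈{8}] nothing but 8 survives at r5c9. So r5c9=8.
Step 35. [r5c3∈{9}] r5c3's peers cover all but 9 ⇒ r5c3=9.
Step 36. [r8c6∈{1}] r8c6's peers cover all but 1. So r8c6=1.
Step 37. [r9c4∈{5}] r9c4 is down to just 5. So r9c4=5.
Step 38. [r7c6∈{8}] r7c6's peers cover all but 8. So r7c6=8.
Step 39. [r7c8∈{6}] r7c8 is down to just 6, so r7c8=6.
Step 40. [r3c2∈{7}] only 7 remains possible at r3c2 ⇒ r3c2=7.
Step 41. [r1c9∈{6}] r1c9 is down to just 6. So r1c9=6.

Answer: 4 5 8 3 2 9 1 7 6 / 6 9 3 1 8 7 5 2 4 / 2 7 1 6 5 4 8 9 3 / 3 1 4 8 9 6 2 5 7 / 7 6 9 2 1 5 4 3 8 / 5 8 2 7 4 3 6 1 9 / 1 4 5 9 7 8 3 6 2 / 9 2 6 4 3 1 7 8 5 / 8 3 7 5 6 2 9 4 1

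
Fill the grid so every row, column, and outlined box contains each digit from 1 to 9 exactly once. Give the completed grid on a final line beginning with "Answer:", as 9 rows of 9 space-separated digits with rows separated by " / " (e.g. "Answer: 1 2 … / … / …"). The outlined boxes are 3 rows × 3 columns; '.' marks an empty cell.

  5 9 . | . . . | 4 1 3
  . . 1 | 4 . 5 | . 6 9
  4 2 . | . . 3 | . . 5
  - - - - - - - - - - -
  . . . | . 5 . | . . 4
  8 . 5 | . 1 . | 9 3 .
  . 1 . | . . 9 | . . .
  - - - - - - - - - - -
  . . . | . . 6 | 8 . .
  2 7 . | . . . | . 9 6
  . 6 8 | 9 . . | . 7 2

Step 1. [r5c4∈{2,6,7}] across row 5, 6 lands solely at r5c4, so r5c4=6.
Step 2. [r5c6∈{2,4,7}] r5c6 is the only open cell in row 5 admitting 2 ⇒ r5c6=2.
Step 3. [r6c5∈{3,4,7,8}] 4 has one home in box 5: r6c5. So r6c5=4.
Step 4. [r4c2∈{3}] r4c2 has the single candidate 3 ⇒ r4c2=3.
Step 5. [r3c7∈{7}] only 7 remains possible at r3c7, so r3c7=7.
Step 6. [r9c5∈{3}] only 3 remains possible at r9c5 ⇒ r9c5=3.
Step 7. [r8c5∈{8}] r8c5's peers cover all but 8. So r8c5=8.
Step 8. [r6c9∈{7,8}] r6c9 is the only open cell in col 9 admitting 8. So r6c9=8.
Step 9. [r4c7∈{1,2,6}] row 4 places 1 nowhere but r4c7. So r4c7=1.
Step 10. [r3c3∈{6}] nothing but 6 survives at r3c3 ⇒ r3c3=6.
Step 11. [r1c3∈{7}] nothing but 7 survives at r1c3. So r1c3=7.
Step 12. [r4c6∈{7,8}] across col 6, 7 lands solely at r4c6. So r4c6=7.
Step 13. [r7c4∈{1,2,5,7}] in col 4, 7 fits only at r7c4 ⇒ r7c4=7.
Step 14. [r6c7∈{2,5,6}] col 7 places 6 nowhere but r6c7, so r6c7=6.
Step 15. [r1c4∈{2,8}] across col 4, 2 lands solely at r1c4 ⇒ r1c4=2.
Step 16. [r7c8∈{4,5}] 4 has one home in col 8: r7c8. So r7c8=4.
Step 17. [r4c8∈{2}] r4c8 has the single candidate 2, so r4c8=2.
Step 18. [r4c3∈{9}] r4c3 is down to just 9. So r4c3=9.
Step 19. [r8c7∈{3,5}] r8c7 is the only open cell in col 7 admitting 3. So r8c7=3.
Step 20. [r9c6∈{1,4}] r9c6 is the only open cell in row 9 admitting 4 ⇒ r9c6=4.
Step 21. [r3c4∈{1,8}] in row 3, 1 fits only at r3c4, so r3c4=1.
Step 22. [r7c1∈{1,3,9}] row 7 places 9 nowhere but r7c1. So r7c1=9.
Step 23. [r3c5∈{9}] r3c5's peers cover all but 9 ⇒ r3c5=9.
Step 24. [r5c2∈{4}] nothing but 4 survives at r5c2 ⇒ r5c2=4.
Step 25. [r3c8∈{8}] r3c8 is down to just 8, so r3c8=8.
Step 26. [r6c8∈{5}] only 5 remains possible at r6c8, so r6c8=5.
Step 27. [r2c2∈{8}] r2c2 has the single candidate 8 ⇒ r2c2=8.
Step 28. [r7c3∈{3}] only 3 remains possible at r7c3. So r7c3=3.
Step 29. [r9c1∈{1}] r9c1 has the single candidate 1 ⇒ r9c1=1.
Step 30. [r7c9∈{1}] nothing but 1 survives at r7c9 ⇒ r7c9=1.
Step 31. [r6c1∈{7}] only 7 remains possible at r6c1 ⇒ r6c1=7.
Step 32. [r7c5∈{2}] r7c5 has the single candidate 2, so r7c5=2.
Step 33. [r4c1∈{6}] only 6 remains possible at r4c1, so r4c1=6.
Step 34. [r6c4∈{3}] nothing but 3 survives at r6c4, so r6c4=3.
Step 35. [r7c2∈{5}] nothing but 5 survives at r7c2. So r7c2=5.
Step 36. [r8c4∈{5}] r8c4's peers cover all but 5. So r8c4=5.
Step 37. [r2c5∈{7}] r2c5 has the single candidate 7. So r2c5=7.
Step 38. [r4c4∈{8}] r4c4's peers cover all but 8, so r4c4=8.
Step 39. [r1c6∈{8}] only 8 remains possible at r1c6, so r1c6=8.
Step 40. [r2c1∈{3}] only 3 remains possible at r2c1 ⇒ r2c1=3.
Step 41. [r5c9∈{7}] only 7 remains possible at r5c9, so r5c9=7.
Step 42. [r9c7∈{5}] r9c7 has the single candidate 5, so r9c7=5.
Step 43. [r6c3∈{2}] only 2 remains possible at r6c3, so r6c3=2.
Step 44. [r1c5∈{6}] r1c5 has the single candidate 6 ⇒ r1c5=6.
Step 45. [r8c3∈{4}] r8c3 is down to just 4 ⇒ r8c3=4.
Step 46. [r2c7∈{2}] nothing but 2 survives at r2c7 ⇒ r2c7=2.
Step 47. [r8c6∈{1}] r8c6's peers cover all but 1, so r8c6=1.

Answer: 5 9 7 2 6 8 4 1 3 / 3 8 1 4 7 5 2 6 9 / 4 2 6 1 9 3 7 8 5 / 6 3 9 8 5 7 1 2 4 / 8 4 5 6 1 2 9 3 7 / 7 1 2 3 4 9 6 5 8 / 9 5 3 7 2 6 8 4 1 / 2 7 4 5 8 1 3 9 6 / 1 6 8 9 3 4 5 7 2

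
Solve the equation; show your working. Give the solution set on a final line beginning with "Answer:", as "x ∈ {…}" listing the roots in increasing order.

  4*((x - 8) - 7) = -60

Step 1. [4*((x - 8) - 7) = -60] divide by the outer 4 ⇒ div: (x - 8) - 7 = -15.
Step 2. [(x - 8) - 7 = -15] peel the -7: add 7 from each side, so sub: x - 8 = -8.
Step 3. [x - 8 = -8] peel the -8: add 8 from each side ⇒ sub: x = 0.

Answer: x ∈ {0}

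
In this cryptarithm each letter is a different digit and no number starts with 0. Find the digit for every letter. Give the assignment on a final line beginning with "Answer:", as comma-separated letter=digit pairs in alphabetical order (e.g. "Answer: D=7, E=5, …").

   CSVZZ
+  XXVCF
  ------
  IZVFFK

Step 1. [col 1: Z + F ≡ K (mod 10)] several values work for K in column 1 (Z + F ≡ K (mod 10), carry-in 0); try K=7. So K=7.
Step 2. [I] the sum has 6 digits but both addends have 5; that extra leading digit I is the final carry, namely 1. So I=1.
Step 3. [col 1: Z + F ≡ K (mod 10)] several values work for F in column 1 (Z + F ≡ K (mod 10), carry-in 0); try F=3 ⇒ F=3.
Step 4. [col 1: Z + F ≡ K (mod 10)] column 1: given F=3, K=7, carry-in 0, and digits 1,3,7 already taken and all letters distinct, Z+F≡K (mod 10) forces Z=4. So Z=4.
Step 5. [col 2: Z + C ≡ F (mod 10)] in column 2 we have Z+C≡F with carry-in 0; given Z=4, F=3 and digits 1,3,4,7 already taken and all letters distinct, that pins C to 9. So C=9.
Step 6. [col 3: V + V ≡ F (mod 10)] column 3: given F=3, carry-in 1, and digits 1,3,4,7,9 already taken and all letters distinct, V+V≡F (mod 10) forces V=6 ⇒ V=6.
Step 7. [col 4: S + X ≡ V (mod 10)] several values work for X in column 4 (S + X ≡ V (mod 10), carry-in 1); try X=5. So X=5.
Step 8. [col 4: S + X ≡ V (mod 10)] column 4 reads S+X+carry(1)=V with X=5, V=6; with digits 1,3,4,5,6,7,9 already taken and all letters distinct, the only value for S is 0. So S=0.

Answer: C=9, F=3, I=1, K=7, S=0, V=6, X=5, Z=4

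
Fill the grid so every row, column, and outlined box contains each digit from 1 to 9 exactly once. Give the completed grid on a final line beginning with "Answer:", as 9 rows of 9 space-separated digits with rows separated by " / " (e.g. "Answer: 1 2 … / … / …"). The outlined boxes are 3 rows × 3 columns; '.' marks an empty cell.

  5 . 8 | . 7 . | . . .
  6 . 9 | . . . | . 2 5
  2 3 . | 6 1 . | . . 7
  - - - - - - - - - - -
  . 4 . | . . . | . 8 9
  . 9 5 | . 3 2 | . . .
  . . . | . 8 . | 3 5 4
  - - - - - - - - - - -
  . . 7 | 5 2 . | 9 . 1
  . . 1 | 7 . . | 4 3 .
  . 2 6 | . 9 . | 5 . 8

Step 1. [r4c4∈{1}] r4c4 is down to just 1 ⇒ r4c4=1.
Step 2. [r2c5∈{4}] nothing but 4 survives at r2c5 ⇒ r2c5=4.
Step 3. [r5c9∈{6}] r5c9 has the single candidate 6 ⇒ r5c9=6.
Step 4. [r5c1∈{1,7,8}] in row 5, 8 fits only at r5c1 ⇒ r5c1=8.
Step 5. [r1c2∈{1}] nothing but 1 survives at r1c2 ⇒ r1c2=1.
Step 6. [r2c4∈{3,8}] col 4 places 8 nowhere but r2c4, so r2c4=8.
Step 7. [r2c6∈{3}] r2c6's peers cover all but 3. So r2c6=3.
Step 8. [r1c6∈{9}] r1c6's peers cover all but 9, so r1c6=9.
Step 9. [r7c1∈{3,4}] row 7 places 3 nowhere but r7c1 ⇒ r7c1=3.
Step 10. [r4c1∈{7}] r4c1's peers cover all but 7, so r4c1=7.
Step 11. [r7c6∈{4,6,8}] r7c6 is the only open cell in row 7 admitting 4 ⇒ r7c6=4.
Step 12. [r5c8∈{1,7}] across col 8, 1 lands solely at r5c8. So r5c8=1.
Step 13. [r1c8∈{4,6}] row 1 places 4 nowhere but r1c8, so r1c8=4.
Step 14. [r4c5∈{5,6}] r4c5 is the only open cell in col 5 admitting 5. So r4c5=5.
Step 15. [r8c6∈{6,8}] col 6 places 8 nowhere but r8c6. So r8c6=8.
Step 16. [r4c6∈{6}] r4c6 has the single candidate 6. So r4c6=6.
Step 17. [r6c3∈{2}] only 2 remains possible at r6c3. So r6c3=2.
Step 18. [r2c2∈{7}] nothing but 7 survives at r2c2, so r2c2=7.
Step 19. [r9c4∈{3}] only 3 remains possible at r9c4. So r9c4=3.
Step 20. [r3c3∈{4}] r3c3 is down to just 4. So r3c3=4.
Step 21. [r7c2∈{8}] r7c2's peers cover all but 8, so r7c2=8.
Step 22. [r6c4∈{9}] only 9 remains possible at r6c4. So r6c4=9.
Step 23. [r8c5∈{6}] r8c5's peers cover all but 6. So r8c5=6.
Step 24. [r5c7∈{7}] r5c7's peers cover all but 7 ⇒ r5c7=7.
Step 25. [r5c4∈{4}] r5c4's peers cover all but 4 ⇒ r5c4=4.
Step 26. [r6c2∈{6}] nothing but 6 survives at r6c2, so r6c2=6.
Step 27. [r2c7∈{1}] only 1 remains possible at r2c7. So r2c7=1.
Step 28. [r7c8∈{6}] r7c8's peers cover all but 6. So r7c8=6.
Step 29. [r3c6∈{5}] r3c6 is down to just 5, so r3c6=5.
Step 30. [r6c1∈{1}] r6c1 is down to just 1, so r6c1=1.
Step 31. [r1c7∈{6}] r1c7 is down to just 6, so r1c7=6.
Step 32. [r3c8∈{9}] r3c8 is down to just 9 ⇒ r3c8=9.
Step 33. [r1c9∈{3}] only 3 remains possible at r1c9. So r1c9=3.
Step 34. [r9c1∈{4}] only 4 remains possible at r9c1. So r9c1=4.
Step 35. [r4c7∈{2}] r4c7 has the single candidate 2. So r4c7=2.
Step 36. [r9c8∈{7}] r9c8 is down to just 7 ⇒ r9c8=7.
Step 37. [r8c9∈{2}] nothing but 2 survives at r8c9, so r8c9=2.
Step 38. [r1c4∈{2}] r1c4's peers cover all but 2 ⇒ r1c4=2.
Step 39. [r9c6∈{1}] nothing but 1 survives at r9c6 ⇒ r9c6=1.
Step 40. [r8c1∈{9}] nothing but 9 survives at r8c1. So r8c1=9.
Step 41. [r3c7∈{8}] r3c7 has the single candidate 8. So r3c7=8.
Step 42. [r4c3∈{3}] nothing but 3 survives at r4c3. So r4c3=3.
Step 43. [r8c2∈{5}] r8c2 is down to just 5 ⇒ r8c2=5.
Step 44. [r6c6∈{7}] only 7 remains possible at r6c6, so r6c6=7.

Answer: 5 1 8 2 7 9 6 4 3 / 6 7 9 8 4 3 1 2 5 / 2 3 4 6 1 5 8 9 7 / 7 4 3 1 5 6 2 8 9 / 8 9 5 4 3 2 7 1 6 / 1 6 2 9 8 7 3 5 4 / 3 8 7 5 2 4 9 6 1 / 9 5 1 7 6 8 4 3 2 / 4 2 6 3 9 1 5 7 8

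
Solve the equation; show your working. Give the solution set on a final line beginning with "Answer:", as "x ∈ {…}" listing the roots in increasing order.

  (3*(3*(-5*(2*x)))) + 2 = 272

Step 1. [(3*(3*(-5*(2*x)))) + 2 = 272] subtract 2: x sits inside (… + 2) ⇒ sub: 3*(3*(-5*(2*x))) = 270.
Step 2. [3*(3*(-5*(2*x))) = 270] LHS = 3·(…); ÷3 both sides, so div: 3*(-5*(2*x)) = 90.
Step 3. [3*(-5*(2*x)) = 90] LHS = 3·(…); ÷3 both sides ⇒ div: -5*(2*x) = 30.
Step 4. [-5*(2*x) = 30] LHS = -5·(…); ÷-5 both sides ⇒ div: 2*x = -6.
Step 5. [2*x = -6] LHS = 2·(…); ÷2 both sides. So div: x = -3.

Answer: x ∈ {-3}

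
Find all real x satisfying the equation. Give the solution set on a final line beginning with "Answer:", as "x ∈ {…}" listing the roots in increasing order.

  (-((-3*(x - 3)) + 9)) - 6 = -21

Step 1. [(-((-3*(x - 3)) + 9)) - 6 = -21] -6 is outermost — add 6 both sides. So sub: -((-3*(x - 3)) + 9) = -15.
Step 2. [-((-3*(x - 3)) + 9) = -15] flip signs both sides, so neg: (-3*(x - 3)) + 9 = 15.
Step 3. [(-3*(x - 3)) + 9 = 15] the outer +9 inverts by subtracting 9 ⇒ sub: -3*(x - 3) = 6.
Step 4. [-3*(x - 3) = 6] LHS = -3·(…); ÷-3 both sides. So div: x - 3 = -2.
Step 5. [x - 3 = -2] the outer -3 inverts by adding 3 ⇒ sub: x = 1.

Answer: x ∈ {1}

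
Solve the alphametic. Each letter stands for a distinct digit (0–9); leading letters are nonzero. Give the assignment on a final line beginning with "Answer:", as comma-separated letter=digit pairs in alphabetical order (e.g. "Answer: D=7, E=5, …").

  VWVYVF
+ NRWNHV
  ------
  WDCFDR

Step 1. [col 1: F + V ≡ R (mod 10)] no forcing yet in column 1 (carry-in 0); V=4 is free and consistent — try it ⇒ V=4.
Step 2. [col 1: F + V ≡ R (mod 10)] F=7 is one option consistent with column 1 (F + V ≡ R (mod 10), carry-in 0) — take it. So F=7.
Step 3. [col 1: F + V ≡ R (mod 10)] column 1 reads F+V+carry(0)=R with F=7, V=4; with digits 4,7 already taken and all letters distinct, the only value for R is 1. So R=1.
Step 4. [col 2: V + H ≡ D (mod 10)] no forcing yet in column 2 (carry-in 1); H=3 is free and consistent — try it, so H=3.
Step 5. [col 2: V + H ≡ D (mod 10)] in column 2 we have V+H≡D with carry-in 1; given V=4, H=3 and digits 1,3,4,7 already taken and all letters distinct, that pins D to 8. So D=8.
Step 6. [col 3: Y + N ≡ F (mod 10)] several values work for N in column 3 (Y + N ≡ F (mod 10), carry-in 0); try N=2 ⇒ N=2.
Step 7. [col 3: Y + N ≡ F (mod 10)] column 3 reads Y+N+carry(0)=F with N=2, F=7; with digits 1,2,3,4,7,8 already taken and all letters distinct, the only value for Y is 5 ⇒ Y=5.
Step 8. [col 4: V + W ≡ C (mod 10)] from column 4 (V=4, carry-in 0, digits 1,2,3,4,5,7,8 already taken and all letters distinct): C must equal 0, so C=0.
Step 9. [col 4: V + W ≡ C (mod 10)] column 4: given V=4, C=0, carry-in 0, and digits 0,1,2,3,4,5,7,8 already taken and all letters distinct, V+W≡C (mod 10) forces W=6, so W=6.

Answer: C=0, D=8, F=7, H=3, N=2, R=1, V=4, W=6, Y=5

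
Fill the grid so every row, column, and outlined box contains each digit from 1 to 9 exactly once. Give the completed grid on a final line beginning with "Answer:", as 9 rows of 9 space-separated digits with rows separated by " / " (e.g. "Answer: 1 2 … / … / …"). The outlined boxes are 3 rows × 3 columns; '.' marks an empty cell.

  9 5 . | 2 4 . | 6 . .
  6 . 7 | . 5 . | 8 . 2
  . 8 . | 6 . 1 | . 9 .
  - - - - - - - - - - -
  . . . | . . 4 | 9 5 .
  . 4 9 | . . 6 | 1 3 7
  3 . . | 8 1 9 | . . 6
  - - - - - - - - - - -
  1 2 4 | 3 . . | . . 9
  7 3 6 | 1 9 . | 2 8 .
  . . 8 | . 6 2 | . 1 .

Step 1. [r9c4∈{4,5,7}] across col 4, 4 lands solely at r9c4 ⇒ r9c4=4.
Step 2. [r9c7∈{3,5,7}] row 9 places 7 nowhere but r9c7 ⇒ r9c7=7.
Step 3. [r3c7∈{3,4,5}] col 7 places 3 nowhere but r3c7, so r3c7=3.
Step 4. [r3c3∈{2}] only 2 remains possible at r3c3 ⇒ r3c3=2.
Step 5. [r3c5∈{7}] r3c5 is down to just 7. So r3c5=7.
Step 6. [r5c1∈{2,5,8}] across row 5, 8 lands solely at r5c1, so r5c1=8.
Step 7. [r3c9∈{4,5}] r3c9 is the only open cell in row 3 admitting 5. So r3c9=5.
Step 8. [r4c2∈{1,6,7}] r4c2 is the only open cell in row 4 admitting 6. So r4c2=6.
Step 9. [r1c3∈{1,3}] col 3 places 3 nowhere but r1c3 ⇒ r1c3=3.
Step 10. [r7c6∈{5,7,8}] row 7 places 7 nowhere but r7c6, so r7c6=7.
Step 11. [r4c1∈{2}] r4c1 is down to just 2. So r4c1=2.
Step 12. [r2c8∈{4}] r2c8's peers cover all but 4. So r2c8=4.
Step 13. [r7c7∈{5}] nothing but 5 survives at r7c7. So r7c7=5.
Step 14. [r4c4∈{7}] nothing but 7 survives at r4c4, so r4c4=7.
Step 15. [r6c7∈{4}] r6c7 is down to just 4, so r6c7=4.
Step 16. [r7c8∈{6}] only 6 remains possible at r7c8 ⇒ r7c8=6.
Step 17. [r4c9∈{8}] nothing but 8 survives at r4c9 ⇒ r4c9=8.
Step 18. [r1c9∈{1}] nothing but 1 survives at r1c9, so r1c9=1.
Step 19. [r8c6∈{5}] r8c6 has the single candidate 5. So r8c6=5.
Step 20. [r4c3∈{1}] r4c3's peers cover all but 1. So r4c3=1.
Step 21. [r2c2∈{1}] r2c2 has the single candidate 1 ⇒ r2c2=1.
Step 22. [r8c9∈{4}] r8c9's peers cover all but 4. So r8c9=4.
Step 23. [r1c6∈{8}] r1c6 has the single candidate 8 ⇒ r1c6=8.
Step 24. [r6c2∈{7}] r6c2 has the single candidate 7 ⇒ r6c2=7.
Step 25. [r3c1∈{4}] r3c1 has the single candidate 4, so r3c1=4.
Step 26. [r5c4∈{5}] nothing but 5 survives at r5c4. So r5c4=5.
Step 27. [r1c8∈{7}] only 7 remains possible at r1c8. So r1c8=7.
Step 28. [r5c5∈{2}] nothing but 2 survives at r5c5, so r5c5=2.
Step 29. [r2c4∈{9}] r2c4 has the single candidate 9, so r2c4=9.
Step 30. [r6c8∈{2}] r6c8's peers cover all but 2 ⇒ r6c8=2.
Step 31. [r7c5∈{8}] r7c5 has the single candidate 8, so r7c5=8.
Step 32. [r9c9∈{3}] nothing but 3 survives at r9c9. So r9c9=3.
Step 33. [r2c6∈{3}] r2c6 is down to just 3. So r2c6=3.
Step 34. [r9c2∈{9}] only 9 remains possible at r9c2. So r9c2=9.
Step 35. [r9c1∈{5}] r9c1 has the single candidate 5 ⇒ r9c1=5.
Step 36. [r4c5∈{3}] nothing but 3 survives at r4c5, so r4c5=3.
Step 37. [r6c3∈{5}] nothing but 5 survives at r6c3, so r6c3=5.

Answer: 9 5 3 2 4 8 6 7 1 / 6 1 7 9 5 3 8 4 2 / 4 8 2 6 7 1 3 9 5 / 2 6 1 7 3 4 9 5 8 / 8 4 9 5 2 6 1 3 7 / 3 7 5 8 1 9 4 2 6 / 1 2 4 3 8 7 5 6 9 / 7 3 6 1 9 5 2 8 4 / 5 9 8 4 6 2 7 1 3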